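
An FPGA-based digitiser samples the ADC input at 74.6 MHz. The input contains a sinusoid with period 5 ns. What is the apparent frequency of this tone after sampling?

23.8 MHz

T = 5 ns → f = 1/T = 200 MHz.
200 MHz mod fs = 50.8 MHz.
50.8 MHz > fs/2 = 37.3 MHz, folds to fs − 50.8 MHz = 23.8 MHz.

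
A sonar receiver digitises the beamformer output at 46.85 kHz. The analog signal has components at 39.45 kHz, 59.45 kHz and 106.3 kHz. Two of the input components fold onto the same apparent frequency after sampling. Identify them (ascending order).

59.45 kHz, 106.3 kHz

fs/2 = 23.425 kHz.
39.45 kHz > fs/2 = 23.425 kHz, folds to fs − 39.45 kHz = 7.4 kHz.
59.45 kHz mod fs = 12.6 kHz.
12.6 kHz ≤ fs/2 = 23.425 kHz, appears at 12.6 kHz.
106.3 kHz mod fs = 12.6 kHz.
12.6 kHz ≤ fs/2 = 23.425 kHz, appears at 12.6 kHz.
59.45 kHz and 106.3 kHz both map to 12.6 kHz.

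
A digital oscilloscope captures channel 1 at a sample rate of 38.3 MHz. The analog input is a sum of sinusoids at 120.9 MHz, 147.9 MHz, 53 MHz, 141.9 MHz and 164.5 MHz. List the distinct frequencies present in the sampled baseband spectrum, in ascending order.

fs/2 = 19.15 MHz.
120.9 MHz mod fs = 6 MHz.
6 MHz ≤ fs/2 = 19.15 MHz, appears at 6 MHz.
147.9 MHz mod fs = 33 MHz.
33 MHz > fs/2 = 19.15 MHz, folds to fs − 33 MHz = 5.3 MHz.
53 MHz mod fs = 14.7 MHz.
14.7 MHz ≤ fs/2 = 19.15 MHz, appears at 14.7 MHz.
141.9 MHz mod fs = 27 MHz.
27 MHz > fs/2 = 19.15 MHz, folds to fs − 27 MHz = 11.3 MHz.
164.5 MHz mod fs = 11.3 MHz.
11.3 MHz ≤ fs/2 = 19.15 MHz, appears at 11.3 MHz.
Distinct values: {5.3 MHz, 6 MHz, 11.3 MHz, 14.7 MHz}.

5.3 MHz, 6 MHz, 11.3 MHz, 14.7 MHz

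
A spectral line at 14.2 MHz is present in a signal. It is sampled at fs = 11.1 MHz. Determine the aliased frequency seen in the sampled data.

14.2 MHz mod fs = 3.1 MHz.
3.1 MHz ≤ fs/2 = 5.55 MHz, appears at 3.1 MHz.

3.1 MHz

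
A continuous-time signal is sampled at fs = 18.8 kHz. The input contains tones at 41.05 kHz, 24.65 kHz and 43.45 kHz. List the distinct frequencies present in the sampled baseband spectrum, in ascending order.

fs/2 = 9.4 kHz.
41.05 kHz mod fs = 3.45 kHz.
3.45 kHz ≤ fs/2 = 9.4 kHz, appears at 3.45 kHz.
24.65 kHz mod fs = 5.85 kHz.
5.85 kHz ≤ fs/2 = 9.4 kHz, appears at 5.85 kHz.
43.45 kHz mod fs = 5.85 kHz.
5.85 kHz ≤ fs/2 = 9.4 kHz, appears at 5.85 kHz.
Distinct values: {3.45 kHz, 5.85 kHz}.

3.45 kHz, 5.85 kHz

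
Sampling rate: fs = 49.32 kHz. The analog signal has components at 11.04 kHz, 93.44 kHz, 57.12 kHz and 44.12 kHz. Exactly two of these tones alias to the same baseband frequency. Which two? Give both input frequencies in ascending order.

44.12 kHz, 93.44 kHz

fs/2 = 24.66 kHz.
11.04 kHz ≤ fs/2 = 24.66 kHz, passes unchanged.
93.44 kHz mod fs = 44.12 kHz.
44.12 kHz > fs/2 = 24.66 kHz, folds to fs − 44.12 kHz = 5.2 kHz.
57.12 kHz mod fs = 7.8 kHz.
7.8 kHz ≤ fs/2 = 24.66 kHz, appears at 7.8 kHz.
44.12 kHz > fs/2 = 24.66 kHz, folds to fs − 44.12 kHz = 5.2 kHz.
44.12 kHz and 93.44 kHz both map to 5.2 kHz.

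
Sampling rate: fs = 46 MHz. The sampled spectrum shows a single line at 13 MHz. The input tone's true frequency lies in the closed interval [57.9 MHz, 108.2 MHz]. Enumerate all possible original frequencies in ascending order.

Frequencies that alias to 13 MHz are k·fs ± 13 MHz for integer k ≥ 0.
k=0: 13 MHz.
k=1: 33 MHz, 59 MHz.
k=2: 79 MHz, 105 MHz.
k=3: 125 MHz, 151 MHz.
Within [57.9 MHz, 108.2 MHz]: 59 MHz, 79 MHz, 105 MHz.

59 MHz, 79 MHz, 105 MHz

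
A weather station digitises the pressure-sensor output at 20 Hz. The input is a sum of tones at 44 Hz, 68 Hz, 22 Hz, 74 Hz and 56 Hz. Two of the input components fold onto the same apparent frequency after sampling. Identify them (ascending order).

fs/2 = 10 Hz.
44 Hz mod fs = 4 Hz.
4 Hz ≤ fs/2 = 10 Hz, appears at 4 Hz.
68 Hz mod fs = 8 Hz.
8 Hz ≤ fs/2 = 10 Hz, appears at 8 Hz.
22 Hz mod fs = 2 Hz.
2 Hz ≤ fs/2 = 10 Hz, appears at 2 Hz.
74 Hz mod fs = 14 Hz.
14 Hz > fs/2 = 10 Hz, folds to fs − 14 Hz = 6 Hz.
56 Hz mod fs = 16 Hz.
16 Hz > fs/2 = 10 Hz, folds to fs − 16 Hz = 4 Hz.
44 Hz and 56 Hz both map to 4 Hz.

44 Hz, 56 Hz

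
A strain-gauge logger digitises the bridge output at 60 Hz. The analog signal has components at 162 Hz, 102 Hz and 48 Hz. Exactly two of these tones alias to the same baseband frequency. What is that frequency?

18 Hz

fs/2 = 30 Hz.
162 Hz mod fs = 42 Hz.
42 Hz > fs/2 = 30 Hz, folds to fs − 42 Hz = 18 Hz.
102 Hz mod fs = 42 Hz.
42 Hz > fs/2 = 30 Hz, folds to fs − 42 Hz = 18 Hz.
48 Hz > fs/2 = 30 Hz, folds to fs − 48 Hz = 12 Hz.
102 Hz and 162 Hz both map to 18 Hz.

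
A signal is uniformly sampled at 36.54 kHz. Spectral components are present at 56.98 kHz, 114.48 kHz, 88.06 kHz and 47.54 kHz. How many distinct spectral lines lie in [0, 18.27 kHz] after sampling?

4

fs/2 = 18.27 kHz.
56.98 kHz mod fs = 20.44 kHz.
20.44 kHz > fs/2 = 18.27 kHz, folds to fs − 20.44 kHz = 16.1 kHz.
114.48 kHz mod fs = 4.86 kHz.
4.86 kHz ≤ fs/2 = 18.27 kHz, appears at 4.86 kHz.
88.06 kHz mod fs = 14.98 kHz.
14.98 kHz ≤ fs/2 = 18.27 kHz, appears at 14.98 kHz.
47.54 kHz mod fs = 11 kHz.
11 kHz ≤ fs/2 = 18.27 kHz, appears at 11 kHz.
Distinct values: {4.86 kHz, 11 kHz, 14.98 kHz, 16.1 kHz} → 4.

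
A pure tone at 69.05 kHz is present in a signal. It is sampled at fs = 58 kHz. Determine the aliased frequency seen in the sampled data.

11.05 kHz

69.05 kHz mod fs = 11.05 kHz.
11.05 kHz ≤ fs/2 = 29 kHz, appears at 11.05 kHz.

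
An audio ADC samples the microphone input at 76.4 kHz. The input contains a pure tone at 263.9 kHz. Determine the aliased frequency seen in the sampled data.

263.9 kHz mod fs = 34.7 kHz.
34.7 kHz ≤ fs/2 = 38.2 kHz, appears at 34.7 kHz.

34.7 kHz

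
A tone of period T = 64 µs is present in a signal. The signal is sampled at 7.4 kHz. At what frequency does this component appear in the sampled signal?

T = 64 µs → f = 1/T = 15.625 kHz.
15.625 kHz mod fs = 0.825 kHz.
0.825 kHz ≤ fs/2 = 3.7 kHz, appears at 0.825 kHz.

0.825 kHz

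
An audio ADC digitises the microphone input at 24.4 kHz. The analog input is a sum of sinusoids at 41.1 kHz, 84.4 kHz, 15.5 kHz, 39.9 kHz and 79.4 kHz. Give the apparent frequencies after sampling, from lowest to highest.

6.2 kHz, 7.7 kHz, 8.9 kHz, 11.2 kHz

fs/2 = 12.2 kHz.
41.1 kHz mod fs = 16.7 kHz.
16.7 kHz > fs/2 = 12.2 kHz, folds to fs − 16.7 kHz = 7.7 kHz.
84.4 kHz mod fs = 11.2 kHz.
11.2 kHz ≤ fs/2 = 12.2 kHz, appears at 11.2 kHz.
15.5 kHz > fs/2 = 12.2 kHz, folds to fs − 15.5 kHz = 8.9 kHz.
39.9 kHz mod fs = 15.5 kHz.
15.5 kHz > fs/2 = 12.2 kHz, folds to fs − 15.5 kHz = 8.9 kHz.
79.4 kHz mod fs = 6.2 kHz.
6.2 kHz ≤ fs/2 = 12.2 kHz, appears at 6.2 kHz.
Distinct values: {6.2 kHz, 7.7 kHz, 8.9 kHz, 11.2 kHz}.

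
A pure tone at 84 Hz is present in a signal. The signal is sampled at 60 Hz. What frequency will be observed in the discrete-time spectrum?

24 Hz

84 Hz mod fs = 24 Hz.
24 Hz ≤ fs/2 = 30 Hz, appears at 24 Hz.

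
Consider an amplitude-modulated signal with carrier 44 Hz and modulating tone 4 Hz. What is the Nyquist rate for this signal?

96 Hz

AM sidebands sit at fc ± fm = 40 Hz and 48 Hz.
Highest-frequency component: 48 Hz.
Nyquist rate = 2 × 48 Hz = 96 Hz.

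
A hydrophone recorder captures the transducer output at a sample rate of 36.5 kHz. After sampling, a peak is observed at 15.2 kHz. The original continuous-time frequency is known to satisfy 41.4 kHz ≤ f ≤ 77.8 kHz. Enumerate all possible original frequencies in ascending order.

51.7 kHz, 57.8 kHz

Frequencies that alias to 15.2 kHz are k·fs ± 15.2 kHz for integer k ≥ 0.
k=0: 15.2 kHz.
k=1: 21.3 kHz, 51.7 kHz.
k=2: 57.8 kHz, 88.2 kHz.
k=3: 94.3 kHz, 124.7 kHz.
Within [41.4 kHz, 77.8 kHz]: 51.7 kHz, 57.8 kHz.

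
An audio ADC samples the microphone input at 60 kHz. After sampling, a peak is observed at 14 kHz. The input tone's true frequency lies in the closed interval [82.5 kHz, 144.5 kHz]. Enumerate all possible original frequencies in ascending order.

Frequencies that alias to 14 kHz are k·fs ± 14 kHz for integer k ≥ 0.
k=0: 14 kHz.
k=1: 46 kHz, 74 kHz.
k=2: 106 kHz, 134 kHz.
k=3: 166 kHz, 194 kHz.
Within [82.5 kHz, 144.5 kHz]: 106 kHz, 134 kHz.

106 kHz, 134 kHz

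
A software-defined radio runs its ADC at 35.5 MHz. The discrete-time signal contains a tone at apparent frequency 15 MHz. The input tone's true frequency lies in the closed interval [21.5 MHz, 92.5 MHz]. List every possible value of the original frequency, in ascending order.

Frequencies that alias to 15 MHz are k·fs ± 15 MHz for integer k ≥ 0.
k=0: 15 MHz.
k=1: 20.5 MHz, 50.5 MHz.
k=2: 56 MHz, 86 MHz.
k=3: 91.5 MHz, 121.5 MHz.
k=4: 127 MHz, 157 MHz.
Within [21.5 MHz, 92.5 MHz]: 50.5 MHz, 56 MHz, 86 MHz, 91.5 MHz.

50.5 MHz, 56 MHz, 86 MHz, 91.5 MHz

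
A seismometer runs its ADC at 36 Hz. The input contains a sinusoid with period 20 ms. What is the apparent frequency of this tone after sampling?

14 Hz

T = 20 ms → f = 1/T = 50 Hz.
50 Hz mod fs = 14 Hz.
14 Hz ≤ fs/2 = 18 Hz, appears at 14 Hz.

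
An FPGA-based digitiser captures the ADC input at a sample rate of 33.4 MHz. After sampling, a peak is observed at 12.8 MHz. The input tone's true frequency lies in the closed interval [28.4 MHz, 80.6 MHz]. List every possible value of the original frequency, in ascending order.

46.2 MHz, 54 MHz, 79.6 MHz

Frequencies that alias to 12.8 MHz are k·fs ± 12.8 MHz for integer k ≥ 0.
k=0: 12.8 MHz.
k=1: 20.6 MHz, 46.2 MHz.
k=2: 54 MHz, 79.6 MHz.
k=3: 87.4 MHz, 113 MHz.
Within [28.4 MHz, 80.6 MHz]: 46.2 MHz, 54 MHz, 79.6 MHz.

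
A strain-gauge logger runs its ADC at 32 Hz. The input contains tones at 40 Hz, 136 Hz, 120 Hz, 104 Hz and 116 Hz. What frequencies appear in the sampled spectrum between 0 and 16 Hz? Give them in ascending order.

8 Hz, 12 Hz

fs/2 = 16 Hz.
40 Hz mod fs = 8 Hz.
8 Hz ≤ fs/2 = 16 Hz, appears at 8 Hz.
136 Hz mod fs = 8 Hz.
8 Hz ≤ fs/2 = 16 Hz, appears at 8 Hz.
120 Hz mod fs = 24 Hz.
24 Hz > fs/2 = 16 Hz, folds to fs − 24 Hz = 8 Hz.
104 Hz mod fs = 8 Hz.
8 Hz ≤ fs/2 = 16 Hz, appears at 8 Hz.
116 Hz mod fs = 20 Hz.
20 Hz > fs/2 = 16 Hz, folds to fs − 20 Hz = 12 Hz.
Distinct values: {8 Hz, 12 Hz}.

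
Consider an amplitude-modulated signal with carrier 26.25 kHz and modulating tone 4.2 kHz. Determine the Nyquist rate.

60.9 kHz

AM sidebands sit at fc ± fm = 22.05 kHz and 30.45 kHz.
Highest-frequency component: 30.45 kHz.
Nyquist rate = 2 × 30.45 kHz = 60.9 kHz.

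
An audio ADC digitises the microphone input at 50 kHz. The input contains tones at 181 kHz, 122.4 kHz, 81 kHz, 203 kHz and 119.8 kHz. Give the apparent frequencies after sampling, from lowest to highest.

3 kHz, 19 kHz, 19.8 kHz, 22.4 kHz

fs/2 = 25 kHz.
181 kHz mod fs = 31 kHz.
31 kHz > fs/2 = 25 kHz, folds to fs − 31 kHz = 19 kHz.
122.4 kHz mod fs = 22.4 kHz.
22.4 kHz ≤ fs/2 = 25 kHz, appears at 22.4 kHz.
81 kHz mod fs = 31 kHz.
31 kHz > fs/2 = 25 kHz, folds to fs − 31 kHz = 19 kHz.
203 kHz mod fs = 3 kHz.
3 kHz ≤ fs/2 = 25 kHz, appears at 3 kHz.
119.8 kHz mod fs = 19.8 kHz.
19.8 kHz ≤ fs/2 = 25 kHz, appears at 19.8 kHz.
Distinct values: {3 kHz, 19 kHz, 19.8 kHz, 22.4 kHz}.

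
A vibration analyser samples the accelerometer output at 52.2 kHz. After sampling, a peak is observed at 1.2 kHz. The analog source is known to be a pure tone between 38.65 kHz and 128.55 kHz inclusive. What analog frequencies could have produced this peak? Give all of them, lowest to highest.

51 kHz, 53.4 kHz, 103.2 kHz, 105.6 kHz

Frequencies that alias to 1.2 kHz are k·fs ± 1.2 kHz for integer k ≥ 0.
k=0: 1.2 kHz.
k=1: 51 kHz, 53.4 kHz.
k=2: 103.2 kHz, 105.6 kHz.
k=3: 155.4 kHz, 157.8 kHz.
Within [38.65 kHz, 128.55 kHz]: 51 kHz, 53.4 kHz, 103.2 kHz, 105.6 kHz.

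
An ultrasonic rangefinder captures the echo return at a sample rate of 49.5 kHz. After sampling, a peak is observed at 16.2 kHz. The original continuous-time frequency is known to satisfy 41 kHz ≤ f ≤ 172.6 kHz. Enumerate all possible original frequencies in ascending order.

65.7 kHz, 82.8 kHz, 115.2 kHz, 132.3 kHz, 164.7 kHz

Frequencies that alias to 16.2 kHz are k·fs ± 16.2 kHz for integer k ≥ 0.
k=0: 16.2 kHz.
k=1: 33.3 kHz, 65.7 kHz.
k=2: 82.8 kHz, 115.2 kHz.
k=3: 132.3 kHz, 164.7 kHz.
k=4: 181.8 kHz, 214.2 kHz.
Within [41 kHz, 172.6 kHz]: 65.7 kHz, 82.8 kHz, 115.2 kHz, 132.3 kHz, 164.7 kHz.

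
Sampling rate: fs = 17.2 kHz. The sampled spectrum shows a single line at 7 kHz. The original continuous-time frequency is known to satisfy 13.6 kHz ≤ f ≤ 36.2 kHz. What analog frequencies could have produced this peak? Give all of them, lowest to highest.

Frequencies that alias to 7 kHz are k·fs ± 7 kHz for integer k ≥ 0.
k=0: 7 kHz.
k=1: 10.2 kHz, 24.2 kHz.
k=2: 27.4 kHz, 41.4 kHz.
k=3: 44.6 kHz, 58.6 kHz.
Within [13.6 kHz, 36.2 kHz]: 24.2 kHz, 27.4 kHz.

24.2 kHz, 27.4 kHz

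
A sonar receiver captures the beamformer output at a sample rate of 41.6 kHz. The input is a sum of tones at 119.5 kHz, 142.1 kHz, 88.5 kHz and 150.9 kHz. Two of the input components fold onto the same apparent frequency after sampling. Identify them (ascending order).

88.5 kHz, 119.5 kHz

fs/2 = 20.8 kHz.
119.5 kHz mod fs = 36.3 kHz.
36.3 kHz > fs/2 = 20.8 kHz, folds to fs − 36.3 kHz = 5.3 kHz.
142.1 kHz mod fs = 17.3 kHz.
17.3 kHz ≤ fs/2 = 20.8 kHz, appears at 17.3 kHz.
88.5 kHz mod fs = 5.3 kHz.
5.3 kHz ≤ fs/2 = 20.8 kHz, appears at 5.3 kHz.
150.9 kHz mod fs = 26.1 kHz.
26.1 kHz > fs/2 = 20.8 kHz, folds to fs − 26.1 kHz = 15.5 kHz.
88.5 kHz and 119.5 kHz both map to 5.3 kHz.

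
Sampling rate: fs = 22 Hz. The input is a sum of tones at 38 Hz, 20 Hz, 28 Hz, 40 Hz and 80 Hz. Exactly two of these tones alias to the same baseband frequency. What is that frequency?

6 Hz

fs/2 = 11 Hz.
38 Hz mod fs = 16 Hz.
16 Hz > fs/2 = 11 Hz, folds to fs − 16 Hz = 6 Hz.
20 Hz > fs/2 = 11 Hz, folds to fs − 20 Hz = 2 Hz.
28 Hz mod fs = 6 Hz.
6 Hz ≤ fs/2 = 11 Hz, appears at 6 Hz.
40 Hz mod fs = 18 Hz.
18 Hz > fs/2 = 11 Hz, folds to fs − 18 Hz = 4 Hz.
80 Hz mod fs = 14 Hz.
14 Hz > fs/2 = 11 Hz, folds to fs − 14 Hz = 8 Hz.
28 Hz and 38 Hz both map to 6 Hz.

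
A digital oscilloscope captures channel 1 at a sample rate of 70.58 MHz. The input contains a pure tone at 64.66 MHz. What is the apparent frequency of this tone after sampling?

5.92 MHz

64.66 MHz > fs/2 = 35.29 MHz, folds to fs − 64.66 MHz = 5.92 MHz.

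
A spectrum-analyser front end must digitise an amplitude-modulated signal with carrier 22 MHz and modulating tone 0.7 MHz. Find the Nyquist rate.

AM sidebands sit at fc ± fm = 21.3 MHz and 22.7 MHz.
Highest-frequency component: 22.7 MHz.
Nyquist rate = 2 × 22.7 MHz = 45.4 MHz.

45.4 MHz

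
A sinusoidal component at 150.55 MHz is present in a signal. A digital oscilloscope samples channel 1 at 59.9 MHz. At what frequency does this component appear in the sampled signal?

150.55 MHz mod fs = 30.75 MHz.
30.75 MHz > fs/2 = 29.95 MHz, folds to fs − 30.75 MHz = 29.15 MHz.

29.15 MHz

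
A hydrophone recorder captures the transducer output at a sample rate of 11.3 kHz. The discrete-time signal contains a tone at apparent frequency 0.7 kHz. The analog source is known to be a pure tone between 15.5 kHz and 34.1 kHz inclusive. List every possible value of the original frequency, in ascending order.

21.9 kHz, 23.3 kHz, 33.2 kHz

Frequencies that alias to 0.7 kHz are k·fs ± 0.7 kHz for integer k ≥ 0.
k=0: 0.7 kHz.
k=1: 10.6 kHz, 12 kHz.
k=2: 21.9 kHz, 23.3 kHz.
k=3: 33.2 kHz, 34.6 kHz.
k=4: 44.5 kHz, 45.9 kHz.
Within [15.5 kHz, 34.1 kHz]: 21.9 kHz, 23.3 kHz, 33.2 kHz.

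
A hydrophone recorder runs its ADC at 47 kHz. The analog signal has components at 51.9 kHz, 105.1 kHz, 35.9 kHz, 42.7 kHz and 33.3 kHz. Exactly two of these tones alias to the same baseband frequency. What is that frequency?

fs/2 = 23.5 kHz.
51.9 kHz mod fs = 4.9 kHz.
4.9 kHz ≤ fs/2 = 23.5 kHz, appears at 4.9 kHz.
105.1 kHz mod fs = 11.1 kHz.
11.1 kHz ≤ fs/2 = 23.5 kHz, appears at 11.1 kHz.
35.9 kHz > fs/2 = 23.5 kHz, folds to fs − 35.9 kHz = 11.1 kHz.
42.7 kHz > fs/2 = 23.5 kHz, folds to fs − 42.7 kHz = 4.3 kHz.
33.3 kHz > fs/2 = 23.5 kHz, folds to fs − 33.3 kHz = 13.7 kHz.
35.9 kHz and 105.1 kHz both map to 11.1 kHz.

11.1 kHz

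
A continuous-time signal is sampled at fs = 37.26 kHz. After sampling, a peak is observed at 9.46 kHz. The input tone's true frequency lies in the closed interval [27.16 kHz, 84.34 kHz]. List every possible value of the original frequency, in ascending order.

Frequencies that alias to 9.46 kHz are k·fs ± 9.46 kHz for integer k ≥ 0.
k=0: 9.46 kHz.
k=1: 27.8 kHz, 46.72 kHz.
k=2: 65.06 kHz, 83.98 kHz.
k=3: 102.32 kHz, 121.24 kHz.
Within [27.16 kHz, 84.34 kHz]: 27.8 kHz, 46.72 kHz, 65.06 kHz, 83.98 kHz.

27.8 kHz, 46.72 kHz, 65.06 kHz, 83.98 kHz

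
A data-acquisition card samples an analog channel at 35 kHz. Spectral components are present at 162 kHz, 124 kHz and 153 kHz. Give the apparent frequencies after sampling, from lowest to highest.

fs/2 = 17.5 kHz.
162 kHz mod fs = 22 kHz.
22 kHz > fs/2 = 17.5 kHz, folds to fs − 22 kHz = 13 kHz.
124 kHz mod fs = 19 kHz.
19 kHz > fs/2 = 17.5 kHz, folds to fs − 19 kHz = 16 kHz.
153 kHz mod fs = 13 kHz.
13 kHz ≤ fs/2 = 17.5 kHz, appears at 13 kHz.
Distinct values: {13 kHz, 16 kHz}.

13 kHz, 16 kHz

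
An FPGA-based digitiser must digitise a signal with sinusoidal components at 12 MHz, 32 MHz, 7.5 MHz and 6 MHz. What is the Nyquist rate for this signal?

64 MHz

Highest-frequency component: 32 MHz.
Nyquist rate = 2 × 32 MHz = 64 MHz.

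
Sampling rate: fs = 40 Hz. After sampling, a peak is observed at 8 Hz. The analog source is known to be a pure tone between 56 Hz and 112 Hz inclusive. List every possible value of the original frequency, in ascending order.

72 Hz, 88 Hz, 112 Hz

Frequencies that alias to 8 Hz are k·fs ± 8 Hz for integer k ≥ 0.
k=0: 8 Hz.
k=1: 32 Hz, 48 Hz.
k=2: 72 Hz, 88 Hz.
k=3: 112 Hz, 128 Hz.
k=4: 152 Hz, 168 Hz.
Within [56 Hz, 112 Hz]: 72 Hz, 88 Hz, 112 Hz.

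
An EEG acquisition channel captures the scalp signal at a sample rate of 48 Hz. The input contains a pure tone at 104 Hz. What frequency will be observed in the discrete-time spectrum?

104 Hz mod fs = 8 Hz.
8 Hz ≤ fs/2 = 24 Hz, appears at 8 Hz.

8 Hz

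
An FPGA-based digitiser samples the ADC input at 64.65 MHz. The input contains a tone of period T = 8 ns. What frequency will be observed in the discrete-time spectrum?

T = 8 ns → f = 1/T = 125 MHz.
125 MHz mod fs = 60.35 MHz.
60.35 MHz > fs/2 = 32.325 MHz, folds to fs − 60.35 MHz = 4.3 MHz.

4.3 MHz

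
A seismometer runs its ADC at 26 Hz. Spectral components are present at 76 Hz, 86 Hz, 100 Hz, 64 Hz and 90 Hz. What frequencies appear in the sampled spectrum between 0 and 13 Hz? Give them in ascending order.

fs/2 = 13 Hz.
76 Hz mod fs = 24 Hz.
24 Hz > fs/2 = 13 Hz, folds to fs − 24 Hz = 2 Hz.
86 Hz mod fs = 8 Hz.
8 Hz ≤ fs/2 = 13 Hz, appears at 8 Hz.
100 Hz mod fs = 22 Hz.
22 Hz > fs/2 = 13 Hz, folds to fs − 22 Hz = 4 Hz.
64 Hz mod fs = 12 Hz.
12 Hz ≤ fs/2 = 13 Hz, appears at 12 Hz.
90 Hz mod fs = 12 Hz.
12 Hz ≤ fs/2 = 13 Hz, appears at 12 Hz.
Distinct values: {2 Hz, 4 Hz, 8 Hz, 12 Hz}.

2 Hz, 4 Hz, 8 Hz, 12 Hz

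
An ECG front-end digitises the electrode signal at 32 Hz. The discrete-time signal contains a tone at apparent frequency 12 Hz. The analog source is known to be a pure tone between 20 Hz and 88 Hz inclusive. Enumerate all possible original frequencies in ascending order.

Frequencies that alias to 12 Hz are k·fs ± 12 Hz for integer k ≥ 0.
k=0: 12 Hz.
k=1: 20 Hz, 44 Hz.
k=2: 52 Hz, 76 Hz.
k=3: 84 Hz, 108 Hz.
k=4: 116 Hz, 140 Hz.
Within [20 Hz, 88 Hz]: 20 Hz, 44 Hz, 52 Hz, 76 Hz, 84 Hz.

20 Hz, 44 Hz, 52 Hz, 76 Hz, 84 Hz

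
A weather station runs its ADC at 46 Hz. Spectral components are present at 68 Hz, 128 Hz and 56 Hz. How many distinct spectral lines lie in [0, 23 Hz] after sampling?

2

fs/2 = 23 Hz.
68 Hz mod fs = 22 Hz.
22 Hz ≤ fs/2 = 23 Hz, appears at 22 Hz.
128 Hz mod fs = 36 Hz.
36 Hz > fs/2 = 23 Hz, folds to fs − 36 Hz = 10 Hz.
56 Hz mod fs = 10 Hz.
10 Hz ≤ fs/2 = 23 Hz, appears at 10 Hz.
Distinct values: {10 Hz, 22 Hz} → 2.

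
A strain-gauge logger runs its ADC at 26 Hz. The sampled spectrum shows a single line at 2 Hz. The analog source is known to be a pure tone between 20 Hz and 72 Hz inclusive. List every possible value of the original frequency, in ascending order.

Frequencies that alias to 2 Hz are k·fs ± 2 Hz for integer k ≥ 0.
k=0: 2 Hz.
k=1: 24 Hz, 28 Hz.
k=2: 50 Hz, 54 Hz.
k=3: 76 Hz, 80 Hz.
Within [20 Hz, 72 Hz]: 24 Hz, 28 Hz, 50 Hz, 54 Hz.

24 Hz, 28 Hz, 50 Hz, 54 Hz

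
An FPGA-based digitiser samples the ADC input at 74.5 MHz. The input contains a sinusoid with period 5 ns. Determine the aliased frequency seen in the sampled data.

23.5 MHz

T = 5 ns → f = 1/T = 200 MHz.
200 MHz mod fs = 51 MHz.
51 MHz > fs/2 = 37.25 MHz, folds to fs − 51 MHz = 23.5 MHz.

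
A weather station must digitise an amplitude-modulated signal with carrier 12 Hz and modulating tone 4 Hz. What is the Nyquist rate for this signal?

AM sidebands sit at fc ± fm = 8 Hz and 16 Hz.
Highest-frequency component: 16 Hz.
Nyquist rate = 2 × 16 Hz = 32 Hz.

32 Hz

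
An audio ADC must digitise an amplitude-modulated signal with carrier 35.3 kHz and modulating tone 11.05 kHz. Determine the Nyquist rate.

AM sidebands sit at fc ± fm = 24.25 kHz and 46.35 kHz.
Highest-frequency component: 46.35 kHz.
Nyquist rate = 2 × 46.35 kHz = 92.7 kHz.

92.7 kHz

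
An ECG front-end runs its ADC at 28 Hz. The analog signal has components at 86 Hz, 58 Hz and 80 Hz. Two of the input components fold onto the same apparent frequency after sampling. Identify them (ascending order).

58 Hz, 86 Hz

fs/2 = 14 Hz.
86 Hz mod fs = 2 Hz.
2 Hz ≤ fs/2 = 14 Hz, appears at 2 Hz.
58 Hz mod fs = 2 Hz.
2 Hz ≤ fs/2 = 14 Hz, appears at 2 Hz.
80 Hz mod fs = 24 Hz.
24 Hz > fs/2 = 14 Hz, folds to fs − 24 Hz = 4 Hz.
58 Hz and 86 Hz both map to 2 Hz.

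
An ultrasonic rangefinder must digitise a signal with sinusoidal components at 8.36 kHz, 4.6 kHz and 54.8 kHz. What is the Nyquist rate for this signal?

Highest-frequency component: 54.8 kHz.
Nyquist rate = 2 × 54.8 kHz = 109.6 kHz.

109.6 kHz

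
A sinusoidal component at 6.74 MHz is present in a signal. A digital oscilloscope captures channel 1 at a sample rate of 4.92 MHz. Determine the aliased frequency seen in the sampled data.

1.82 MHz

6.74 MHz mod fs = 1.82 MHz.
1.82 MHz ≤ fs/2 = 2.46 MHz, appears at 1.82 MHz.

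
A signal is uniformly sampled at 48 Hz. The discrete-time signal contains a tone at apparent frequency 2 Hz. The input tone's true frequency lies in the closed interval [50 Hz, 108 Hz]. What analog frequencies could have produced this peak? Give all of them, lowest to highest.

Frequencies that alias to 2 Hz are k·fs ± 2 Hz for integer k ≥ 0.
k=0: 2 Hz.
k=1: 46 Hz, 50 Hz.
k=2: 94 Hz, 98 Hz.
k=3: 142 Hz, 146 Hz.
Within [50 Hz, 108 Hz]: 50 Hz, 94 Hz, 98 Hz.

50 Hz, 94 Hz, 98 Hz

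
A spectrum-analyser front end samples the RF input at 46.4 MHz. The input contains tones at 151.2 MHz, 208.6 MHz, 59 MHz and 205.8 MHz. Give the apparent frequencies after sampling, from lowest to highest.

12 MHz, 12.6 MHz, 20.2 MHz, 23 MHz

fs/2 = 23.2 MHz.
151.2 MHz mod fs = 12 MHz.
12 MHz ≤ fs/2 = 23.2 MHz, appears at 12 MHz.
208.6 MHz mod fs = 23 MHz.
23 MHz ≤ fs/2 = 23.2 MHz, appears at 23 MHz.
59 MHz mod fs = 12.6 MHz.
12.6 MHz ≤ fs/2 = 23.2 MHz, appears at 12.6 MHz.
205.8 MHz mod fs = 20.2 MHz.
20.2 MHz ≤ fs/2 = 23.2 MHz, appears at 20.2 MHz.
Distinct values: {12 MHz, 12.6 MHz, 20.2 MHz, 23 MHz}.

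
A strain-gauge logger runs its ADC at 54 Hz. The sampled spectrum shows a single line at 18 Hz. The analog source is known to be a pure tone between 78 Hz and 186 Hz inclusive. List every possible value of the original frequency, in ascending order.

Frequencies that alias to 18 Hz are k·fs ± 18 Hz for integer k ≥ 0.
k=0: 18 Hz.
k=1: 36 Hz, 72 Hz.
k=2: 90 Hz, 126 Hz.
k=3: 144 Hz, 180 Hz.
k=4: 198 Hz, 234 Hz.
Within [78 Hz, 186 Hz]: 90 Hz, 126 Hz, 144 Hz, 180 Hz.

90 Hz, 126 Hz, 144 Hz, 180 Hz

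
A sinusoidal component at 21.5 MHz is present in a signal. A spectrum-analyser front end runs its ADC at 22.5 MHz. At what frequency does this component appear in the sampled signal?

21.5 MHz > fs/2 = 11.25 MHz, folds to fs − 21.5 MHz = 1 MHz.

1 MHz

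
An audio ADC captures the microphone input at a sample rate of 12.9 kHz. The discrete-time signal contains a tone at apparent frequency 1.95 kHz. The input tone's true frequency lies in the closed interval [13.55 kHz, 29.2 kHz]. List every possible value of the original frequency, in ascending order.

14.85 kHz, 23.85 kHz, 27.75 kHz

Frequencies that alias to 1.95 kHz are k·fs ± 1.95 kHz for integer k ≥ 0.
k=0: 1.95 kHz.
k=1: 10.95 kHz, 14.85 kHz.
k=2: 23.85 kHz, 27.75 kHz.
k=3: 36.75 kHz, 40.65 kHz.
Within [13.55 kHz, 29.2 kHz]: 14.85 kHz, 23.85 kHz, 27.75 kHz.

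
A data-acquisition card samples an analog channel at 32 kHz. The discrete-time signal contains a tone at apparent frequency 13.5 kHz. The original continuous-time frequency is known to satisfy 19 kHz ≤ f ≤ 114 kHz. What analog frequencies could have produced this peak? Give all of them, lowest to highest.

Frequencies that alias to 13.5 kHz are k·fs ± 13.5 kHz for integer k ≥ 0.
k=0: 13.5 kHz.
k=1: 18.5 kHz, 45.5 kHz.
k=2: 50.5 kHz, 77.5 kHz.
k=3: 82.5 kHz, 109.5 kHz.
k=4: 114.5 kHz, 141.5 kHz.
Within [19 kHz, 114 kHz]: 45.5 kHz, 50.5 kHz, 77.5 kHz, 82.5 kHz, 109.5 kHz.

45.5 kHz, 50.5 kHz, 77.5 kHz, 82.5 kHz, 109.5 kHz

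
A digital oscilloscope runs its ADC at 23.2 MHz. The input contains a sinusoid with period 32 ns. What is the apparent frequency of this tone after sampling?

8.05 MHz

T = 32 ns → f = 1/T = 31.25 MHz.
31.25 MHz mod fs = 8.05 MHz.
8.05 MHz ≤ fs/2 = 11.6 MHz, appears at 8.05 MHz.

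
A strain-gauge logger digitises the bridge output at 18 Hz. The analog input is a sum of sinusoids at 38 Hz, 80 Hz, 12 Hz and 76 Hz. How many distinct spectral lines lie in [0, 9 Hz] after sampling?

fs/2 = 9 Hz.
38 Hz mod fs = 2 Hz.
2 Hz ≤ fs/2 = 9 Hz, appears at 2 Hz.
80 Hz mod fs = 8 Hz.
8 Hz ≤ fs/2 = 9 Hz, appears at 8 Hz.
12 Hz > fs/2 = 9 Hz, folds to fs − 12 Hz = 6 Hz.
76 Hz mod fs = 4 Hz.
4 Hz ≤ fs/2 = 9 Hz, appears at 4 Hz.
Distinct values: {2 Hz, 4 Hz, 6 Hz, 8 Hz} → 4.

4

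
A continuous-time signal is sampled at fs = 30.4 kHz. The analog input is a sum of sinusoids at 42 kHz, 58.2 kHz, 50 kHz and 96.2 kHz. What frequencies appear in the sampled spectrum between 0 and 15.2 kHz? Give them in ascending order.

2.6 kHz, 5 kHz, 10.8 kHz, 11.6 kHz

fs/2 = 15.2 kHz.
42 kHz mod fs = 11.6 kHz.
11.6 kHz ≤ fs/2 = 15.2 kHz, appears at 11.6 kHz.
58.2 kHz mod fs = 27.8 kHz.
27.8 kHz > fs/2 = 15.2 kHz, folds to fs − 27.8 kHz = 2.6 kHz.
50 kHz mod fs = 19.6 kHz.
19.6 kHz > fs/2 = 15.2 kHz, folds to fs − 19.6 kHz = 10.8 kHz.
96.2 kHz mod fs = 5 kHz.
5 kHz ≤ fs/2 = 15.2 kHz, appears at 5 kHz.
Distinct values: {2.6 kHz, 5 kHz, 10.8 kHz, 11.6 kHz}.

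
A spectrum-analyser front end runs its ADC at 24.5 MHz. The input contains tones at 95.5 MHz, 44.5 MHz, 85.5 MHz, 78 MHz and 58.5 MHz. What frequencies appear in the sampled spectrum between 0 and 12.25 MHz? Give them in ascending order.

fs/2 = 12.25 MHz.
95.5 MHz mod fs = 22 MHz.
22 MHz > fs/2 = 12.25 MHz, folds to fs − 22 MHz = 2.5 MHz.
44.5 MHz mod fs = 20 MHz.
20 MHz > fs/2 = 12.25 MHz, folds to fs − 20 MHz = 4.5 MHz.
85.5 MHz mod fs = 12 MHz.
12 MHz ≤ fs/2 = 12.25 MHz, appears at 12 MHz.
78 MHz mod fs = 4.5 MHz.
4.5 MHz ≤ fs/2 = 12.25 MHz, appears at 4.5 MHz.
58.5 MHz mod fs = 9.5 MHz.
9.5 MHz ≤ fs/2 = 12.25 MHz, appears at 9.5 MHz.
Distinct values: {2.5 MHz, 4.5 MHz, 9.5 MHz, 12 MHz}.

2.5 MHz, 4.5 MHz, 9.5 MHz, 12 MHz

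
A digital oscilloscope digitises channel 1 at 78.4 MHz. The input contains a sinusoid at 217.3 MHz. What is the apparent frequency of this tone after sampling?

217.3 MHz mod fs = 60.5 MHz.
60.5 MHz > fs/2 = 39.2 MHz, folds to fs − 60.5 MHz = 17.9 MHz.

17.9 MHz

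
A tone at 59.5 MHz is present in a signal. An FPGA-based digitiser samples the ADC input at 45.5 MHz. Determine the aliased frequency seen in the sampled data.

14 MHz

59.5 MHz mod fs = 14 MHz.
14 MHz ≤ fs/2 = 22.75 MHz, appears at 14 MHz.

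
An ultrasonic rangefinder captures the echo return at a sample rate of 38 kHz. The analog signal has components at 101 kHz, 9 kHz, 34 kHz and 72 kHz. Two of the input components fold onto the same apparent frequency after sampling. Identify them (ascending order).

34 kHz, 72 kHz

fs/2 = 19 kHz.
101 kHz mod fs = 25 kHz.
25 kHz > fs/2 = 19 kHz, folds to fs − 25 kHz = 13 kHz.
9 kHz ≤ fs/2 = 19 kHz, passes unchanged.
34 kHz > fs/2 = 19 kHz, folds to fs − 34 kHz = 4 kHz.
72 kHz mod fs = 34 kHz.
34 kHz > fs/2 = 19 kHz, folds to fs − 34 kHz = 4 kHz.
34 kHz and 72 kHz both map to 4 kHz.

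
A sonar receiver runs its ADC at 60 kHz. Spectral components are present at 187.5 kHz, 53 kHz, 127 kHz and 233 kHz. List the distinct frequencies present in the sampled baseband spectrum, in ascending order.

fs/2 = 30 kHz.
187.5 kHz mod fs = 7.5 kHz.
7.5 kHz ≤ fs/2 = 30 kHz, appears at 7.5 kHz.
53 kHz > fs/2 = 30 kHz, folds to fs − 53 kHz = 7 kHz.
127 kHz mod fs = 7 kHz.
7 kHz ≤ fs/2 = 30 kHz, appears at 7 kHz.
233 kHz mod fs = 53 kHz.
53 kHz > fs/2 = 30 kHz, folds to fs − 53 kHz = 7 kHz.
Distinct values: {7 kHz, 7.5 kHz}.

7 kHz, 7.5 kHz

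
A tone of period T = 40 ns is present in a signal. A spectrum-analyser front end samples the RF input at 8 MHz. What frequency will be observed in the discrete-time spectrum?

T = 40 ns → f = 1/T = 25 MHz.
25 MHz mod fs = 1 MHz.
1 MHz ≤ fs/2 = 4 MHz, appears at 1 MHz.

1 MHz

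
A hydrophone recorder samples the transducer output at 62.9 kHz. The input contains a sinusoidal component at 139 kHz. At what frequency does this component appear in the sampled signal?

13.2 kHz

139 kHz mod fs = 13.2 kHz.
13.2 kHz ≤ fs/2 = 31.45 kHz, appears at 13.2 kHz.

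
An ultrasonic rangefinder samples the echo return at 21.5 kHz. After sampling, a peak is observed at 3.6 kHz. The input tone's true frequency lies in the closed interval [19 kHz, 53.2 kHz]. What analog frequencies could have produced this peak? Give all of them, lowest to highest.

25.1 kHz, 39.4 kHz, 46.6 kHz

Frequencies that alias to 3.6 kHz are k·fs ± 3.6 kHz for integer k ≥ 0.
k=0: 3.6 kHz.
k=1: 17.9 kHz, 25.1 kHz.
k=2: 39.4 kHz, 46.6 kHz.
k=3: 60.9 kHz, 68.1 kHz.
Within [19 kHz, 53.2 kHz]: 25.1 kHz, 39.4 kHz, 46.6 kHz.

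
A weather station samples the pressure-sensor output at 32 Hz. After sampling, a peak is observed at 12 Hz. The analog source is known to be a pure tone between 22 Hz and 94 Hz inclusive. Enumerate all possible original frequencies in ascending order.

44 Hz, 52 Hz, 76 Hz, 84 Hz

Frequencies that alias to 12 Hz are k·fs ± 12 Hz for integer k ≥ 0.
k=0: 12 Hz.
k=1: 20 Hz, 44 Hz.
k=2: 52 Hz, 76 Hz.
k=3: 84 Hz, 108 Hz.
k=4: 116 Hz, 140 Hz.
Within [22 Hz, 94 Hz]: 44 Hz, 52 Hz, 76 Hz, 84 Hz.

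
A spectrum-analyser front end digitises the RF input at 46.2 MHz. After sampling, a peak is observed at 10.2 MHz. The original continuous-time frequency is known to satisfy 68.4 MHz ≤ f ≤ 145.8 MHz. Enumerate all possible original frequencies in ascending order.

82.2 MHz, 102.6 MHz, 128.4 MHz

Frequencies that alias to 10.2 MHz are k·fs ± 10.2 MHz for integer k ≥ 0.
k=0: 10.2 MHz.
k=1: 36 MHz, 56.4 MHz.
k=2: 82.2 MHz, 102.6 MHz.
k=3: 128.4 MHz, 148.8 MHz.
k=4: 174.6 MHz, 195 MHz.
Within [68.4 MHz, 145.8 MHz]: 82.2 MHz, 102.6 MHz, 128.4 MHz.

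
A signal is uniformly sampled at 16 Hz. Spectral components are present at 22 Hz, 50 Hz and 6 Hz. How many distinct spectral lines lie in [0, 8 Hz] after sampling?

fs/2 = 8 Hz.
22 Hz mod fs = 6 Hz.
6 Hz ≤ fs/2 = 8 Hz, appears at 6 Hz.
50 Hz mod fs = 2 Hz.
2 Hz ≤ fs/2 = 8 Hz, appears at 2 Hz.
6 Hz ≤ fs/2 = 8 Hz, passes unchanged.
Distinct values: {2 Hz, 6 Hz} → 2.

2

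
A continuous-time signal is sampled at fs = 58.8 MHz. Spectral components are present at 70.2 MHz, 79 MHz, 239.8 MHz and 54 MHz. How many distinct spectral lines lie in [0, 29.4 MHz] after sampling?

4

fs/2 = 29.4 MHz.
70.2 MHz mod fs = 11.4 MHz.
11.4 MHz ≤ fs/2 = 29.4 MHz, appears at 11.4 MHz.
79 MHz mod fs = 20.2 MHz.
20.2 MHz ≤ fs/2 = 29.4 MHz, appears at 20.2 MHz.
239.8 MHz mod fs = 4.6 MHz.
4.6 MHz ≤ fs/2 = 29.4 MHz, appears at 4.6 MHz.
54 MHz > fs/2 = 29.4 MHz, folds to fs − 54 MHz = 4.8 MHz.
Distinct values: {4.6 MHz, 4.8 MHz, 11.4 MHz, 20.2 MHz} → 4.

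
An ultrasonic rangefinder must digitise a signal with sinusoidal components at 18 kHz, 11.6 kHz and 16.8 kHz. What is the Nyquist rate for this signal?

36 kHz

Highest-frequency component: 18 kHz.
Nyquist rate = 2 × 18 kHz = 36 kHz.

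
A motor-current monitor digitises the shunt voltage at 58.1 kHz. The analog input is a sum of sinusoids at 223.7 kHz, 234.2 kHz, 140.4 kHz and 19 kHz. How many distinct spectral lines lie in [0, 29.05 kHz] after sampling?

4

fs/2 = 29.05 kHz.
223.7 kHz mod fs = 49.4 kHz.
49.4 kHz > fs/2 = 29.05 kHz, folds to fs − 49.4 kHz = 8.7 kHz.
234.2 kHz mod fs = 1.8 kHz.
1.8 kHz ≤ fs/2 = 29.05 kHz, appears at 1.8 kHz.
140.4 kHz mod fs = 24.2 kHz.
24.2 kHz ≤ fs/2 = 29.05 kHz, appears at 24.2 kHz.
19 kHz ≤ fs/2 = 29.05 kHz, passes unchanged.
Distinct values: {1.8 kHz, 8.7 kHz, 19 kHz, 24.2 kHz} → 4.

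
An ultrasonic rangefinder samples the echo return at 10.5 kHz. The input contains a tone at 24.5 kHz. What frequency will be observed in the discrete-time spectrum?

24.5 kHz mod fs = 3.5 kHz.
3.5 kHz ≤ fs/2 = 5.25 kHz, appears at 3.5 kHz.

3.5 kHz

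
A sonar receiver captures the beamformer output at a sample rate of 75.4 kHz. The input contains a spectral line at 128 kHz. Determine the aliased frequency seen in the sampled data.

128 kHz mod fs = 52.6 kHz.
52.6 kHz > fs/2 = 37.7 kHz, folds to fs − 52.6 kHz = 22.8 kHz.

22.8 kHz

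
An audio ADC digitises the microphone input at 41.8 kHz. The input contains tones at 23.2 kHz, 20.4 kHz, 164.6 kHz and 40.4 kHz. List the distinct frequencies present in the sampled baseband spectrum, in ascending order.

1.4 kHz, 2.6 kHz, 18.6 kHz, 20.4 kHz

fs/2 = 20.9 kHz.
23.2 kHz > fs/2 = 20.9 kHz, folds to fs − 23.2 kHz = 18.6 kHz.
20.4 kHz ≤ fs/2 = 20.9 kHz, passes unchanged.
164.6 kHz mod fs = 39.2 kHz.
39.2 kHz > fs/2 = 20.9 kHz, folds to fs − 39.2 kHz = 2.6 kHz.
40.4 kHz > fs/2 = 20.9 kHz, folds to fs − 40.4 kHz = 1.4 kHz.
Distinct values: {1.4 kHz, 2.6 kHz, 18.6 kHz, 20.4 kHz}.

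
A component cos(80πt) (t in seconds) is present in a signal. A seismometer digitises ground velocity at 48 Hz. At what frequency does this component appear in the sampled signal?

8 Hz

ω = 80π rad/s → f = ω/(2π) = 40 Hz.
40 Hz > fs/2 = 24 Hz, folds to fs − 40 Hz = 8 Hz.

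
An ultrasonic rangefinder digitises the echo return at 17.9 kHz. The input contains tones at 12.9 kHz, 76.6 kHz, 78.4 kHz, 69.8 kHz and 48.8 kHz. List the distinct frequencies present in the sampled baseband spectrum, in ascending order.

fs/2 = 8.95 kHz.
12.9 kHz > fs/2 = 8.95 kHz, folds to fs − 12.9 kHz = 5 kHz.
76.6 kHz mod fs = 5 kHz.
5 kHz ≤ fs/2 = 8.95 kHz, appears at 5 kHz.
78.4 kHz mod fs = 6.8 kHz.
6.8 kHz ≤ fs/2 = 8.95 kHz, appears at 6.8 kHz.
69.8 kHz mod fs = 16.1 kHz.
16.1 kHz > fs/2 = 8.95 kHz, folds to fs − 16.1 kHz = 1.8 kHz.
48.8 kHz mod fs = 13 kHz.
13 kHz > fs/2 = 8.95 kHz, folds to fs − 13 kHz = 4.9 kHz.
Distinct values: {1.8 kHz, 4.9 kHz, 5 kHz, 6.8 kHz}.

1.8 kHz, 4.9 kHz, 5 kHz, 6.8 kHz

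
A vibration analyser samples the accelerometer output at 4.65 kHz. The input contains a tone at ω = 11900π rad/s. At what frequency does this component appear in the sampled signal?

ω = 11900π rad/s → f = ω/(2π) = 5950 Hz = 5.95 kHz.
5.95 kHz mod fs = 1.3 kHz.
1.3 kHz ≤ fs/2 = 2.325 kHz, appears at 1.3 kHz.

1.3 kHz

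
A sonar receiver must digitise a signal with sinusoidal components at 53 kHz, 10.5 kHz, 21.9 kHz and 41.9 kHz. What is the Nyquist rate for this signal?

Highest-frequency component: 53 kHz.
Nyquist rate = 2 × 53 kHz = 106 kHz.

106 kHz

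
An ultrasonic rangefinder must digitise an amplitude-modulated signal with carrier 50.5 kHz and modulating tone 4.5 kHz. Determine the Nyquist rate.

110 kHz

AM sidebands sit at fc ± fm = 46 kHz and 55 kHz.
Highest-frequency component: 55 kHz.
Nyquist rate = 2 × 55 kHz = 110 kHz.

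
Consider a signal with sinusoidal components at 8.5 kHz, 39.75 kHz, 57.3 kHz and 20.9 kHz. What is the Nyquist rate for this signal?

114.6 kHz

Highest-frequency component: 57.3 kHz.
Nyquist rate = 2 × 57.3 kHz = 114.6 kHz.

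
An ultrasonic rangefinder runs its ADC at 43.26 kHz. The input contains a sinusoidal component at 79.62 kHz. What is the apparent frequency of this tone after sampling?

79.62 kHz mod fs = 36.36 kHz.
36.36 kHz > fs/2 = 21.63 kHz, folds to fs − 36.36 kHz = 6.9 kHz.

6.9 kHz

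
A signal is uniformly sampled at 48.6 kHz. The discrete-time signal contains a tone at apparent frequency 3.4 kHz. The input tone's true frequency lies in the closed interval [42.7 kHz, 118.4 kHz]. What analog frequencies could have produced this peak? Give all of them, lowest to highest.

Frequencies that alias to 3.4 kHz are k·fs ± 3.4 kHz for integer k ≥ 0.
k=0: 3.4 kHz.
k=1: 45.2 kHz, 52 kHz.
k=2: 93.8 kHz, 100.6 kHz.
k=3: 142.4 kHz, 149.2 kHz.
Within [42.7 kHz, 118.4 kHz]: 45.2 kHz, 52 kHz, 93.8 kHz, 100.6 kHz.

45.2 kHz, 52 kHz, 93.8 kHz, 100.6 kHz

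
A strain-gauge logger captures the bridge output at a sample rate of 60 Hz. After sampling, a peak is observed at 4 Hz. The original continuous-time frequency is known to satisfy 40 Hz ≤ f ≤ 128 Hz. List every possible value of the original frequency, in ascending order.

Frequencies that alias to 4 Hz are k·fs ± 4 Hz for integer k ≥ 0.
k=0: 4 Hz.
k=1: 56 Hz, 64 Hz.
k=2: 116 Hz, 124 Hz.
k=3: 176 Hz, 184 Hz.
Within [40 Hz, 128 Hz]: 56 Hz, 64 Hz, 116 Hz, 124 Hz.

56 Hz, 64 Hz, 116 Hz, 124 Hz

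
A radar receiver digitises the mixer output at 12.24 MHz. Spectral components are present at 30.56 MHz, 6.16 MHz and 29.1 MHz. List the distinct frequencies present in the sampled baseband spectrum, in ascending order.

4.62 MHz, 6.08 MHz

fs/2 = 6.12 MHz.
30.56 MHz mod fs = 6.08 MHz.
6.08 MHz ≤ fs/2 = 6.12 MHz, appears at 6.08 MHz.
6.16 MHz > fs/2 = 6.12 MHz, folds to fs − 6.16 MHz = 6.08 MHz.
29.1 MHz mod fs = 4.62 MHz.
4.62 MHz ≤ fs/2 = 6.12 MHz, appears at 4.62 MHz.
Distinct values: {4.62 MHz, 6.08 MHz}.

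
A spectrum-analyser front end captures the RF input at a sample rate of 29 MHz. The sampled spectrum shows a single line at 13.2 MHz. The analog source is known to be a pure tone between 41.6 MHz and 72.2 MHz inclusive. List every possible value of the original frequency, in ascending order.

Frequencies that alias to 13.2 MHz are k·fs ± 13.2 MHz for integer k ≥ 0.
k=0: 13.2 MHz.
k=1: 15.8 MHz, 42.2 MHz.
k=2: 44.8 MHz, 71.2 MHz.
k=3: 73.8 MHz, 100.2 MHz.
Within [41.6 MHz, 72.2 MHz]: 42.2 MHz, 44.8 MHz, 71.2 MHz.

42.2 MHz, 44.8 MHz, 71.2 MHz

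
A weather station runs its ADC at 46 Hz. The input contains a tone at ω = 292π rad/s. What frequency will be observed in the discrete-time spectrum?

ω = 292π rad/s → f = ω/(2π) = 146 Hz.
146 Hz mod fs = 8 Hz.
8 Hz ≤ fs/2 = 23 Hz, appears at 8 Hz.

8 Hz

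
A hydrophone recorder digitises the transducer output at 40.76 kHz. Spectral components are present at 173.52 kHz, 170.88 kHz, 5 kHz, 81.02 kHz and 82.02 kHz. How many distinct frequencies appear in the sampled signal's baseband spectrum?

fs/2 = 20.38 kHz.
173.52 kHz mod fs = 10.48 kHz.
10.48 kHz ≤ fs/2 = 20.38 kHz, appears at 10.48 kHz.
170.88 kHz mod fs = 7.84 kHz.
7.84 kHz ≤ fs/2 = 20.38 kHz, appears at 7.84 kHz.
5 kHz ≤ fs/2 = 20.38 kHz, passes unchanged.
81.02 kHz mod fs = 40.26 kHz.
40.26 kHz > fs/2 = 20.38 kHz, folds to fs − 40.26 kHz = 0.5 kHz.
82.02 kHz mod fs = 0.5 kHz.
0.5 kHz ≤ fs/2 = 20.38 kHz, appears at 0.5 kHz.
Distinct values: {0.5 kHz, 5 kHz, 7.84 kHz, 10.48 kHz} → 4.

4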